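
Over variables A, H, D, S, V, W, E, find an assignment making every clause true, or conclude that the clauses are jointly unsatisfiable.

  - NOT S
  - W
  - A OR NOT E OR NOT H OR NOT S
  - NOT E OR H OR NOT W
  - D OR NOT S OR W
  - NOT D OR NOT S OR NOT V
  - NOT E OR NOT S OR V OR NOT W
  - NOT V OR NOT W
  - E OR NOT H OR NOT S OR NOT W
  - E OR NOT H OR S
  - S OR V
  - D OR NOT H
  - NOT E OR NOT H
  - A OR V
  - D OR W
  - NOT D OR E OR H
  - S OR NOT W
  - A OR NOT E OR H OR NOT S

Case S = True:
  Clause (NOT S) is falsified — contradiction.
Case S = False:
  (W) forces W = True.
  Clause (S OR NOT W) is falsified — contradiction.
Both cases fail, so the formula is unsatisfiable.

No satisfying assignment exists.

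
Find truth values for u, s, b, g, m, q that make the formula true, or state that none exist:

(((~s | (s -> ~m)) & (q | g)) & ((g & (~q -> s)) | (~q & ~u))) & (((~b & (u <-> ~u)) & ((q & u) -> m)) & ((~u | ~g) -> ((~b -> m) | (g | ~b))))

No satisfying assignment exists.

The conjunct u <-> ~u is unsatisfiable on its own:
  u=F: evaluates to False.
  u=T: evaluates to False.
So the whole conjunction is unsatisfiable.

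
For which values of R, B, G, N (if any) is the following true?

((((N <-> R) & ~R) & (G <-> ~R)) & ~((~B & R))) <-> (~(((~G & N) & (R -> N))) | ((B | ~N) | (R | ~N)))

R = False; B = False; G = False; N = True

  ((((N <-> R) & ~R) & (G <-> ~R)) & ~((~B & R))) <-> (~(((~G & N) & (R -> N))) | ((B | ~N) | (R | ~N))) = True
    (((N <-> R) & ~R) & (G <-> ~R)) & ~((~B & R)) = False
      ((N <-> R) & ~R) & (G <-> ~R) = False
        (N <-> R) & ~R = False
          N <-> R = False
          ~R = True
        G <-> ~R = False
          ~R = True
      ~((~B & R)) = True
        ~B & R = False
          ~B = True
    ~(((~G & N) & (R -> N))) | ((B | ~N) | (R | ~N)) = False
      ~(((~G & N) & (R -> N))) = False
        (~G & N) & (R -> N) = True
          ~G & N = True
            ~G = True
          R -> N = True
      (B | ~N) | (R | ~N) = False
        B | ~N = False
          ~N = False
        R | ~N = False
          ~N = False
The formula evaluates to True.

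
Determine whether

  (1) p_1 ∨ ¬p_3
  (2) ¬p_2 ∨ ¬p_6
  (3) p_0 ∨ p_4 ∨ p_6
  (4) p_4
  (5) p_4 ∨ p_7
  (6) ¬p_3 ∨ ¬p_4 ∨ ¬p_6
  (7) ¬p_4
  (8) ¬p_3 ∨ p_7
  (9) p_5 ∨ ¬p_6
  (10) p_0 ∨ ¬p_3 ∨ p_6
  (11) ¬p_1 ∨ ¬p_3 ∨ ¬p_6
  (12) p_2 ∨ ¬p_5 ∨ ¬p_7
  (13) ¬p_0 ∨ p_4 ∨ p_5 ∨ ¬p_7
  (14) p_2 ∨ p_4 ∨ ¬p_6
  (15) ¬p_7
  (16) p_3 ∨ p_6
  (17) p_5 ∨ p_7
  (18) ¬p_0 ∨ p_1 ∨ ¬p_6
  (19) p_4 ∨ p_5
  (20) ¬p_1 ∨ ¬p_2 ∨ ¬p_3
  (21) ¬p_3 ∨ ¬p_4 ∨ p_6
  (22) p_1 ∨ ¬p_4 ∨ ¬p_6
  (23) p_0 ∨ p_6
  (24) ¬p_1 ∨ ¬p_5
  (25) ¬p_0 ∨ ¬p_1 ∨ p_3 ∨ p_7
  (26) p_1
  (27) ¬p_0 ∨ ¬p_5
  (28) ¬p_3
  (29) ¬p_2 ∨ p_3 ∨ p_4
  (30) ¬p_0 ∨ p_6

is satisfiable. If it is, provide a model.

No satisfying assignment exists.

Case p_4 = True:
  Clause (¬p_4) is falsified — contradiction.
Case p_4 = False:
  Clause (p_4) is falsified — contradiction.
Both cases fail, so the formula is unsatisfiable.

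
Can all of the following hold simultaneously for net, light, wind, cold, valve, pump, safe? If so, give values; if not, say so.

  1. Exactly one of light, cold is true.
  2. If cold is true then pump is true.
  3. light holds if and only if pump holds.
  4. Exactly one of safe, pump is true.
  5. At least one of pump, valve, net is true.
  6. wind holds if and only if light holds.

net: False; light: True; wind: True; cold: False; valve: True; pump: True; safe: False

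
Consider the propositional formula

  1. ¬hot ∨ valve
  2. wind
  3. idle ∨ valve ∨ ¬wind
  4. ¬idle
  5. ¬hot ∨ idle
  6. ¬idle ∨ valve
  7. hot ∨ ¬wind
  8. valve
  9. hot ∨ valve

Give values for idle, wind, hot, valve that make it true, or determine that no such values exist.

Case idle = True:
  Clause (¬idle) is falsified — contradiction.
Case idle = False:
  (wind) forces wind = True.
  (idle ∨ valve ∨ ¬wind) forces valve = True.
  (¬hot ∨ idle) forces hot = False.
  Clause (hot ∨ ¬wind) is falsified — contradiction.
Both cases fail, so the formula is unsatisfiable.

No satisfying assignment exists.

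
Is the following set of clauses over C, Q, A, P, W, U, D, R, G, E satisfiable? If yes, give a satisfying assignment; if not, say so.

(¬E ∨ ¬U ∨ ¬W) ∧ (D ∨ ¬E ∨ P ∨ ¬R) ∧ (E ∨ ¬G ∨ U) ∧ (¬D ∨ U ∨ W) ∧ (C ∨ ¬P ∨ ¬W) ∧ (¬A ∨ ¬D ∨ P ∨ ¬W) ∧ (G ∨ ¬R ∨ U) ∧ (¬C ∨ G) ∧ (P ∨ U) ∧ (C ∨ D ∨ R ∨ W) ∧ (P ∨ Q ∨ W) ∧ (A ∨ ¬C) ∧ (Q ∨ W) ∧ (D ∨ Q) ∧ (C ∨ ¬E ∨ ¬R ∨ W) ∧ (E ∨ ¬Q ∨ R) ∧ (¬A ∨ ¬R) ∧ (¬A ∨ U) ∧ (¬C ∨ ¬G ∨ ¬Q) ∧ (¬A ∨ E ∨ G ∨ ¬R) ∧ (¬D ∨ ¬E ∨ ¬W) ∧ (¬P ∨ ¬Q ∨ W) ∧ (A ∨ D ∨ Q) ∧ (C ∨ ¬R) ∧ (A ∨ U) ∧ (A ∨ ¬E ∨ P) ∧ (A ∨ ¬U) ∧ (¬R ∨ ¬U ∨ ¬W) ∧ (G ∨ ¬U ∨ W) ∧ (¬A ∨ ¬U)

The formula is unsatisfiable.

Case U = True:
  (A ∨ ¬U) forces A = True.
  Clause (¬A ∨ ¬U) is falsified — contradiction.
Case U = False:
  (P ∨ U) forces P = True.
  (¬A ∨ U) forces A = False.
  Clause (A ∨ U) is falsified — contradiction.
Both cases fail, so the formula is unsatisfiable.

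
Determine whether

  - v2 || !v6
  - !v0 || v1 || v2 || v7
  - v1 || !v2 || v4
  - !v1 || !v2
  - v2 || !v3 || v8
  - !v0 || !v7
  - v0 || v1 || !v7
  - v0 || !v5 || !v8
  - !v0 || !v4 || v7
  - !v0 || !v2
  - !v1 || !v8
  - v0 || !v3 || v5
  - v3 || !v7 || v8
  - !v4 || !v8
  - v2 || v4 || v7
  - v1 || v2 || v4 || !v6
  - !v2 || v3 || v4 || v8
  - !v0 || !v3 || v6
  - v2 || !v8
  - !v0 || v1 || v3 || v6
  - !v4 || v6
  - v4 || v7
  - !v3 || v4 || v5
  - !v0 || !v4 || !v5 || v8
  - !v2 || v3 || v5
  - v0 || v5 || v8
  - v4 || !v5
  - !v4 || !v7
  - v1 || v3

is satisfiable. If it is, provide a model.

v0: False, v1: False, v2: True, v3: True, v4: True, v5: True, v6: True, v7: False, v8: False

Try v0 = True:
  (!v0 || !v7) forces v7 = False.
  (!v0 || !v4 || v7) forces v4 = False.
  clause (v4 || v7) is falsified — backtrack.
So v0 = False.
Set v1 = False.
  then (v0 || v1 || !v7) forces v7 = False.
  then (v4 || v7) forces v4 = True.
  then (v1 || v3) forces v3 = True.
  then (v0 || !v3 || v5) forces v5 = True.
  then (!v4 || !v8) forces v8 = False.
  then (!v4 || v6) forces v6 = True.
  then (v2 || !v6) forces v2 = True.
All clauses satisfied.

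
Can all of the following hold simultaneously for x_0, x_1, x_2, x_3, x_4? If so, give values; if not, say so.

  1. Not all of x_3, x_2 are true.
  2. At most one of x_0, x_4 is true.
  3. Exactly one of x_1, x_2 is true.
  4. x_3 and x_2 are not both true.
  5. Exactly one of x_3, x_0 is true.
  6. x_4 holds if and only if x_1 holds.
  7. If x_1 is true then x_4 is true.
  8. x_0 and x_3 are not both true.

x_0 = True, x_1 = False, x_2 = True, x_3 = False, x_4 = False

  (1) {x_3, x_2}: 1/2 true — not all ✓
  (2) {x_0, x_4}: 1 true — at most one ✓
  (3) {x_1, x_2}: 1 true — exactly one ✓
  (4) x_3=F, x_2=T — not both ✓
  (5) {x_3, x_0}: 1 true — exactly one ✓
  (6) x_4=F, x_1=F — same ✓
  (7) x_1=F ⇒ x_4: vacuous ✓
  (8) x_0=T, x_3=F — not both ✓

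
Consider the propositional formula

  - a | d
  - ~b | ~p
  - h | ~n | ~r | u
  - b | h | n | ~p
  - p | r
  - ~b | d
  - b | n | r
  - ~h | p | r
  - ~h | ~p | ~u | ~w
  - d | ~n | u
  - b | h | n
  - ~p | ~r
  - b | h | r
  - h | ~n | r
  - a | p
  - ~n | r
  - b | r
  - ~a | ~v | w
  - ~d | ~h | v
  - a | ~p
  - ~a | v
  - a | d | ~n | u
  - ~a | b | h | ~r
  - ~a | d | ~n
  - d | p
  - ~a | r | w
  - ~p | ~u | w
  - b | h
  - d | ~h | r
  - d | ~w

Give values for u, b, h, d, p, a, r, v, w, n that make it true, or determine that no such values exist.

Set u = True.
Set b = True.
  then (~b | ~p) forces p = False.
  then (p | r) forces r = True.
  then (~b | d) forces d = True.
  then (a | p) forces a = True.
  then (~a | v) forces v = True.
  then (~a | ~v | w) forces w = True.
Set h = False.
Set n = False.
All clauses satisfied.

u=T; b=T; h=F; d=T; p=F; a=T; r=T; v=T; w=T; n=F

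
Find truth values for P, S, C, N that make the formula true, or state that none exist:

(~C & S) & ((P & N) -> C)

P=F; S=T; C=F; N=F

  ~C & S = True
    ~C = True
  (P & N) -> C = True
    P & N = False
Both conjuncts True, so the formula holds.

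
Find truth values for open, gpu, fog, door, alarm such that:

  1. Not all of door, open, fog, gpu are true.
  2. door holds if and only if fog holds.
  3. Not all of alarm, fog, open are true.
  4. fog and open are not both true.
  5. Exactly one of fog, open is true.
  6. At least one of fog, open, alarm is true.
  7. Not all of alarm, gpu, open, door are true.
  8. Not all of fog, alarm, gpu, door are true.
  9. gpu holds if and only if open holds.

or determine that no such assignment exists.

open = True, gpu = True, fog = False, door = False, alarm = False

  (1) {door, open, fog, gpu}: 2/4 true — not all ✓
  (2) door=F, fog=F — same ✓
  (3) {alarm, fog, open}: 1/3 true — not all ✓
  (4) fog=F, open=T — not both ✓
  (5) {fog, open}: 1 true — exactly one ✓
  (6) {fog, open, alarm}: 1 true — at least one ✓
  (7) {alarm, gpu, open, door}: 2/4 true — not all ✓
  (8) {fog, alarm, gpu, door}: 1/4 true — not all ✓
  (9) gpu=T, open=T — same ✓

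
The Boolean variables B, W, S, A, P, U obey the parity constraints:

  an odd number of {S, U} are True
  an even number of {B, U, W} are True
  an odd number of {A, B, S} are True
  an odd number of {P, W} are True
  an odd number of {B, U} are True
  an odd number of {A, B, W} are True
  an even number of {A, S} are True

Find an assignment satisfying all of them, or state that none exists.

B = True, W = True, S = True, A = True, P = False, U = False

{S, U}: 1 true → odd ✓
{B, U, W}: 2 true → even ✓
{A, B, S}: 3 true → odd ✓
{P, W}: 1 true → odd ✓
{B, U}: 1 true → odd ✓
{A, B, W}: 3 true → odd ✓
{A, S}: 2 true → even ✓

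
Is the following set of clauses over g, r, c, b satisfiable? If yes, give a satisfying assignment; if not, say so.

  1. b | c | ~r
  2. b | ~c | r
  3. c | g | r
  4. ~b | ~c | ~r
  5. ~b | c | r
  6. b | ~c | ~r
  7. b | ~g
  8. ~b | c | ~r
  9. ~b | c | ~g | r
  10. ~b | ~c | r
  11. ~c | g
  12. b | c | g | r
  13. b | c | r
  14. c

Unsatisfiable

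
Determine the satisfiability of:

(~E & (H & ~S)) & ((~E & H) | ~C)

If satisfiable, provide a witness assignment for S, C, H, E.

S=F, C=F, H=T, E=F

  ~E & (H & ~S) = True
    ~E = True
    H & ~S = True
      ~S = True
  (~E & H) | ~C = True
    ~E & H = True
      ~E = True
    ~C = True
Both conjuncts True, so the formula holds.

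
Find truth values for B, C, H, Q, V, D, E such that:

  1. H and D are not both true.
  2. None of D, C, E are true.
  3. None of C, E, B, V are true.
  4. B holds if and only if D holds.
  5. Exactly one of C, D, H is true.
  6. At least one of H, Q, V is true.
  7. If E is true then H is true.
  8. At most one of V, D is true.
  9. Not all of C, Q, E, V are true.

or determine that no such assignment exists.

B=F; C=F; H=T; Q=F; V=F; D=F; E=F

  (1) H=T, D=F — not both ✓
  (2) {D, C, E}: 0 true — none ✓
  (3) {C, E, B, V}: 0 true — none ✓
  (4) B=F, D=F — same ✓
  (5) {C, D, H}: 1 true — exactly one ✓
  (6) {H, Q, V}: 1 true — at least one ✓
  (7) E=F ⇒ H: vacuous ✓
  (8) {V, D}: 0 true — at most one ✓
  (9) {C, Q, E, V}: 0/4 true — not all ✓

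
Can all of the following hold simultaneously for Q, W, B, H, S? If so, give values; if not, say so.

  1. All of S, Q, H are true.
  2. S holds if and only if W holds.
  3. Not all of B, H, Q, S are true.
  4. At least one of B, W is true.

Q=T, W=T, B=F, H=T, S=T

  (1) {S, Q, H}: all 3 true ✓
  (2) S=T, W=T — same ✓
  (3) {B, H, Q, S}: 3/4 true — not all ✓
  (4) {B, W}: 1 true — at least one ✓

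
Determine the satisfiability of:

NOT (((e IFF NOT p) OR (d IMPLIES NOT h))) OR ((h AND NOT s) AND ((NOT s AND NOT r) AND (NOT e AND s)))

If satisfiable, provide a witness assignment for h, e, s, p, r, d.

h = True, e = False, s = True, p = False, r = False, d = True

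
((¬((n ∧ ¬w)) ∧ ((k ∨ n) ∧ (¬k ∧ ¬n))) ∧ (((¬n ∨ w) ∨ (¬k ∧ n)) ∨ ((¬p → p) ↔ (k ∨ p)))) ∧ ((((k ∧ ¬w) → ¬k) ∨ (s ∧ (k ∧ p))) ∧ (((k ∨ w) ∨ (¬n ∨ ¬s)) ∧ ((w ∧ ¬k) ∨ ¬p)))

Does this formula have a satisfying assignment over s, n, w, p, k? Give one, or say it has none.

Case n = True: the conjunct ¬n is False.
Case n = False: the formula simplifies to (k ∧ ¬k) ∧ ((((k ∧ ¬w) → ¬k) ∨ (s ∧ (k ∧ p))) ∧ ((w ∧ ¬k) ∨ ¬p)).
  k = True: the conjunct ¬k is False.
  k = False: the conjunct k is False.
Both cases fail — unsatisfiable.

The formula is unsatisfiable.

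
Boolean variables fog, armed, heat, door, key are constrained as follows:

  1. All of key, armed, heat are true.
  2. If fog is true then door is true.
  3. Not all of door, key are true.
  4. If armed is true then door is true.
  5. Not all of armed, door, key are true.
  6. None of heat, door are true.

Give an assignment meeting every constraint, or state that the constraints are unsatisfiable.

Unsatisfiable — no assignment works.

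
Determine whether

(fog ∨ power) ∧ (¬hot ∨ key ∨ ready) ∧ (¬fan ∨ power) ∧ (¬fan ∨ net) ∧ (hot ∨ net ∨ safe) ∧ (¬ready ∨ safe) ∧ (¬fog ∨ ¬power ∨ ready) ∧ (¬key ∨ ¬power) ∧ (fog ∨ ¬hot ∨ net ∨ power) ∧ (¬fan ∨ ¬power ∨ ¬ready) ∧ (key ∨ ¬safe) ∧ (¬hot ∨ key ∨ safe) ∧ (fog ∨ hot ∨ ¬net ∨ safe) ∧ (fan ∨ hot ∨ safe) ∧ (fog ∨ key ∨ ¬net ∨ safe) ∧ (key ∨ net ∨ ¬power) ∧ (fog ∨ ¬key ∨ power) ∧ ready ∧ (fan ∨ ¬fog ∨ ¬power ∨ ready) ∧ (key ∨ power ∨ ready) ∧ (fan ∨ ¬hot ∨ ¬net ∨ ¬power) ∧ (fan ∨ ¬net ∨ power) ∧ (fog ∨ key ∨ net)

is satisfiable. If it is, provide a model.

Unit clause (ready) forces ready = True.
In (¬ready ∨ safe) only safe is left, so safe = True.
In (key ∨ ¬safe) only key is left, so key = True.
In (¬key ∨ ¬power) only ¬power is left, so power = False.
In (fog ∨ ¬key ∨ power) only fog is left, so fog = True.
In (¬fan ∨ power) only ¬fan is left, so fan = False.
In (fan ∨ ¬net ∨ power) only ¬net is left, so net = False.
Set hot = True.
All clauses satisfied.

hot: True, power: False, safe: True, fan: False, net: False, fog: True, key: True, ready: True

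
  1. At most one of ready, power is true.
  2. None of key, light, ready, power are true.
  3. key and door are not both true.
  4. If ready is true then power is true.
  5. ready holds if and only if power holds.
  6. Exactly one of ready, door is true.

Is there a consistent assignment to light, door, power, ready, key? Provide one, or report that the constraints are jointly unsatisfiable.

light=F, door=T, power=F, ready=F, key=F

  (1) {ready, power}: 0 true — at most one ✓
  (2) {key, light, ready, power}: 0 true — none ✓
  (3) key=F, door=T — not both ✓
  (4) ready=F ⇒ power: vacuous ✓
  (5) ready=F, power=F — same ✓
  (6) {ready, door}: 1 true — exactly one ✓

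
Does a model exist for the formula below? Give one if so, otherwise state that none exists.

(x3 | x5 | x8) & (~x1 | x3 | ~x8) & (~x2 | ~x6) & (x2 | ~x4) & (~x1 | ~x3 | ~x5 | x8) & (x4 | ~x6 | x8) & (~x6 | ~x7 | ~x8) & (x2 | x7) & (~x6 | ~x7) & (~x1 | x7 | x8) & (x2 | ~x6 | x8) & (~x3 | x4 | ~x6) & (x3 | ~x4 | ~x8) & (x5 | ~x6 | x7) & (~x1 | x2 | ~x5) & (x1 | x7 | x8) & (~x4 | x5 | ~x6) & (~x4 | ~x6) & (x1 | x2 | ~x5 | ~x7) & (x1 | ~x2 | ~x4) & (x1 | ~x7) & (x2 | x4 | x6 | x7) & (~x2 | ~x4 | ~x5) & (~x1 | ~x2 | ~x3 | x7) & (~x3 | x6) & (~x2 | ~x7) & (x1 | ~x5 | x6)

Set x1 = False.
  then (x1 | ~x7) forces x7 = False.
  then (x2 | x7) forces x2 = True.
  then (x1 | x7 | x8) forces x8 = True.
  then (x1 | ~x2 | ~x4) forces x4 = False.
  then (~x2 | ~x6) forces x6 = False.
  then (~x3 | x6) forces x3 = False.
  then (x1 | ~x5 | x6) forces x5 = False.
All clauses satisfied.

x1 = False, x2 = True, x3 = False, x4 = False, x5 = False, x6 = False, x7 = False, x8 = True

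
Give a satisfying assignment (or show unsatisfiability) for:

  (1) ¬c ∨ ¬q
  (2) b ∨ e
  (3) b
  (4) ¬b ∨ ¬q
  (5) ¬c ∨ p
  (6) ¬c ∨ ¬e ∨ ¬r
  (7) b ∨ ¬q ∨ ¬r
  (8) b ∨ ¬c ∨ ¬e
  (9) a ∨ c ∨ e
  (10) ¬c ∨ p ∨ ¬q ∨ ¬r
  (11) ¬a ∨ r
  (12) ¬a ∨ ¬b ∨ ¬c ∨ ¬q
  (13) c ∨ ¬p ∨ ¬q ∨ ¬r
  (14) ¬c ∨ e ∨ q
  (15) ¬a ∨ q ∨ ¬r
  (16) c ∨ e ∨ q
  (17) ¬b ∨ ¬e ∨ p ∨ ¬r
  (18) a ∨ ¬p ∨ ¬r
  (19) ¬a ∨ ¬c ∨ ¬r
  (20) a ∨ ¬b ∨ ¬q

a: False, q: False, p: True, e: True, r: False, b: True, c: True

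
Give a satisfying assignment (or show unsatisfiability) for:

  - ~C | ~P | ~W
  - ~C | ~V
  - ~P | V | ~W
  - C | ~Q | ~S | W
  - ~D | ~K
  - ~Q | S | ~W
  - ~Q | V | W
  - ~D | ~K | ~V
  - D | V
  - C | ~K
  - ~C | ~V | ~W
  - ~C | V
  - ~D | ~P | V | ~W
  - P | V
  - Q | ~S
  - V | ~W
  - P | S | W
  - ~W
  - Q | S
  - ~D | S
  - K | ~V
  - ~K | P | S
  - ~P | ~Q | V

Unsatisfiable — no assignment works.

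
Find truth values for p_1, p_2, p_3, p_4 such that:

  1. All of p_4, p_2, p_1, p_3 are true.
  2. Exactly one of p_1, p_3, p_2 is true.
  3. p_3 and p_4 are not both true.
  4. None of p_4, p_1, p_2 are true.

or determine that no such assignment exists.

Case p_1 = True:
  Constraint (4) is violated (p_1=T) — contradiction.
Case p_1 = False:
  Constraint (1) is violated (p_1=F) — contradiction.
Both cases fail — unsatisfiable.

No satisfying assignment exists.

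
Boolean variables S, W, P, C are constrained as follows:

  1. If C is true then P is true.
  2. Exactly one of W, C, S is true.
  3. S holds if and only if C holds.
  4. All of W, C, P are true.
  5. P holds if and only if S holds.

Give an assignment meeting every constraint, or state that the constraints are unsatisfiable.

Unsatisfiable — no assignment works.

Case W = True:
  (2) with W=T forces C = False.
  Constraint (4) is violated (C=F) — contradiction.
Case W = False:
  Constraint (4) is violated (W=F) — contradiction.
Both cases fail — unsatisfiable.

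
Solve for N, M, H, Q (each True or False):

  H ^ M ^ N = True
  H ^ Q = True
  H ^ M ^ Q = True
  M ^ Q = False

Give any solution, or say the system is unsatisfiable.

N = False, M = False, H = True, Q = False

H ^ M ^ N = T ^ F ^ F = True ✓
H ^ Q = T ^ F = True ✓
H ^ M ^ Q = T ^ F ^ F = True ✓
M ^ Q = F ^ F = False ✓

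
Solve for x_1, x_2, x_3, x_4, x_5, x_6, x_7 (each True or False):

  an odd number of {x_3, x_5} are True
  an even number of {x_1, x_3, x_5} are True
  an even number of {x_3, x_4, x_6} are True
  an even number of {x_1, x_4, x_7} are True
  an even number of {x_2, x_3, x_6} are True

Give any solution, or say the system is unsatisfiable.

x_1=T; x_2=F; x_3=T; x_4=F; x_5=F; x_6=T; x_7=T

{x_3, x_5}: 1 true → odd ✓
{x_1, x_3, x_5}: 2 true → even ✓
{x_3, x_4, x_6}: 2 true → even ✓
{x_1, x_4, x_7}: 2 true → even ✓
{x_2, x_3, x_6}: 2 true → even ✓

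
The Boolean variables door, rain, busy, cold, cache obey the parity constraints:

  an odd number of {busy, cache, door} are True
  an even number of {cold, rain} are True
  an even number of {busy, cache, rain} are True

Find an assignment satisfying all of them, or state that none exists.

door=T, rain=F, busy=F, cold=F, cache=F

{busy, cache, door}: 1 true → odd ✓
{cold, rain}: 0 true → even ✓
{busy, cache, rain}: 0 true → even ✓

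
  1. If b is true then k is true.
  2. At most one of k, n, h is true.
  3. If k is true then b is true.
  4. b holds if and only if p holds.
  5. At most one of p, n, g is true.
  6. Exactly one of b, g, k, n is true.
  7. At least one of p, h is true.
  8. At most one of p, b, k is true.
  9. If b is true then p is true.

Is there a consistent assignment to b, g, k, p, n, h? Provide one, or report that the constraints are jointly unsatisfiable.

b: False, g: True, k: False, p: False, n: False, h: True

  (1) b=F ⇒ k: vacuous ✓
  (2) {k, n, h}: 1 true — at most one ✓
  (3) k=F ⇒ b: vacuous ✓
  (4) b=F, p=F — same ✓
  (5) {p, n, g}: 1 true — at most one ✓
  (6) {b, g, k, n}: 1 true — exactly one ✓
  (7) {p, h}: 1 true — at least one ✓
  (8) {p, b, k}: 0 true — at most one ✓
  (9) b=F ⇒ p: vacuous ✓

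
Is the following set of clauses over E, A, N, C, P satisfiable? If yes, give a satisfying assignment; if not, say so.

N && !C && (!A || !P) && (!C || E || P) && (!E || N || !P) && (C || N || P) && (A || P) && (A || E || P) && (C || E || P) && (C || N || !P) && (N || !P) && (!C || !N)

Unit clause (N) forces N = True.
Unit clause (!C) forces C = False.
Set E = False.
  then (C || E || P) forces P = True.
  then (!A || !P) forces A = False.
All clauses satisfied.

E = False; A = False; N = True; C = False; P = True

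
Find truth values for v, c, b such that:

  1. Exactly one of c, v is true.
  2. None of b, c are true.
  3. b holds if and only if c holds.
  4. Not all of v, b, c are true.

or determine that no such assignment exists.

v = True, c = False, b = False

  (1) {c, v}: 1 true — exactly one ✓
  (2) {b, c}: 0 true — none ✓
  (3) b=F, c=F — same ✓
  (4) {v, b, c}: 1/3 true — not all ✓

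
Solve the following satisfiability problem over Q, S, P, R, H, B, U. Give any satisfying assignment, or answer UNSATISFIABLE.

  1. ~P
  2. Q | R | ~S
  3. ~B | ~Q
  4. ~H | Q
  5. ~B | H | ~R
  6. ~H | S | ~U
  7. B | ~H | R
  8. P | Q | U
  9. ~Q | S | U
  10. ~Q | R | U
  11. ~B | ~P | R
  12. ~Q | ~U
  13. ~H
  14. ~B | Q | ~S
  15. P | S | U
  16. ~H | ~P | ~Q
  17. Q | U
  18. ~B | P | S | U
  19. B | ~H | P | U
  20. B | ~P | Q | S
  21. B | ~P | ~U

Unit clause (~P) forces P = False.
Unit clause (~H) forces H = False.
Set Q = True.
  then (~B | ~Q) forces B = False.
  then (~Q | ~U) forces U = False.
  then (P | S | U) forces S = True.
  then (~Q | R | U) forces R = True.
All clauses satisfied.

Q = True; S = True; P = False; R = True; H = False; B = False; U = False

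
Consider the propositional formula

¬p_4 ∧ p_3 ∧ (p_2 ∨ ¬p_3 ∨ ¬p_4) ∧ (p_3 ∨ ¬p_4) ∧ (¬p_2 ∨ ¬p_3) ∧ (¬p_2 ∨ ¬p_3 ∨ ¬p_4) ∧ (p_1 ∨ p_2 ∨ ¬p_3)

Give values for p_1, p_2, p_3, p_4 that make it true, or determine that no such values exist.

p_1 = True; p_2 = False; p_3 = True; p_4 = False

Unit clause (¬p_4) forces p_4 = False.
Unit clause (p_3) forces p_3 = True.
In (¬p_2 ∨ ¬p_3) only ¬p_2 is left, so p_2 = False.
In (p_1 ∨ p_2 ∨ ¬p_3) only p_1 is left, so p_1 = True.
Check each clause:
  (¬p_4): ¬p_4 holds.
  (p_3): p_3 holds.
  (p_2 ∨ ¬p_3 ∨ ¬p_4): ¬p_4 holds.
  (p_3 ∨ ¬p_4): p_3 holds.
  (¬p_2 ∨ ¬p_3): ¬p_2 holds.
  (¬p_2 ∨ ¬p_3 ∨ ¬p_4): ¬p_2 holds.
  (p_1 ∨ p_2 ∨ ¬p_3): p_1 holds.
All clauses satisfied.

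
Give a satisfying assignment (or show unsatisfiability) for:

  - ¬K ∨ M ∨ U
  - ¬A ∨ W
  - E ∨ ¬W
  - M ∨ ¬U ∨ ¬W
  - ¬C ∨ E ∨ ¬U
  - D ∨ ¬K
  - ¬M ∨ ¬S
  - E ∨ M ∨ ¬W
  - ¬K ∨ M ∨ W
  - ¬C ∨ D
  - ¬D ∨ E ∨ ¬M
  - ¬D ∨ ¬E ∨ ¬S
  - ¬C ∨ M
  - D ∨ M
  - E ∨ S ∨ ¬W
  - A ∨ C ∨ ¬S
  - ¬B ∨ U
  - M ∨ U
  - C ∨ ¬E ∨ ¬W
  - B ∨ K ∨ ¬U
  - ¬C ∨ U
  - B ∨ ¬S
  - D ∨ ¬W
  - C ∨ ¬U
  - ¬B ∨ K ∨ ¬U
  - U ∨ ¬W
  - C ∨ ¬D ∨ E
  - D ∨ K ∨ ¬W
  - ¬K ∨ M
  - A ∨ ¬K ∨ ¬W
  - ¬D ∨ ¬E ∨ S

Set W = False.
  then (¬A ∨ W) forces A = False.
Set B = False.
  then (B ∨ ¬S) forces S = False.
Set U = False.
  then (M ∨ U) forces M = True.
  then (¬C ∨ U) forces C = False.
Set E = False.
  then (¬D ∨ E ∨ ¬M) forces D = False.
  then (D ∨ ¬K) forces K = False.
All clauses satisfied.

W=F, B=F, U=F, M=T, E=F, K=F, A=F, C=F, D=F, S=F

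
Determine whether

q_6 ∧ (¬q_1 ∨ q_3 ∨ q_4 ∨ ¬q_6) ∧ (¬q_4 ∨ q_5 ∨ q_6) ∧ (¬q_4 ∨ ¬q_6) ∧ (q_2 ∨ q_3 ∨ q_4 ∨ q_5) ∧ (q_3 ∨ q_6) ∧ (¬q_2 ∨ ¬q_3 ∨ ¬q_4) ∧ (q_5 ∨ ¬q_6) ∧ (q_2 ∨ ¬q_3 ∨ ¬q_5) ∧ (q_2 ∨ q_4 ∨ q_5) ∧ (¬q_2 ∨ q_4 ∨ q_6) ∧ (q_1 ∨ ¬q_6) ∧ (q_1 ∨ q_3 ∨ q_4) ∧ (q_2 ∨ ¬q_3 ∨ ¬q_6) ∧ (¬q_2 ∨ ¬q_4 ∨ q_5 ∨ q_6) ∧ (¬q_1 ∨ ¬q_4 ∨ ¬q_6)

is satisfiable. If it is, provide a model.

Unit clause (q_6) forces q_6 = True.
In (¬q_4 ∨ ¬q_6) only ¬q_4 is left, so q_4 = False.
In (q_5 ∨ ¬q_6) only q_5 is left, so q_5 = True.
In (q_1 ∨ ¬q_6) only q_1 is left, so q_1 = True.
In (¬q_1 ∨ q_3 ∨ q_4 ∨ ¬q_6) only q_3 is left, so q_3 = True.
In (q_2 ∨ ¬q_3 ∨ ¬q_5) only q_2 is left, so q_2 = True.
All clauses satisfied.

q_1: True, q_2: True, q_3: True, q_4: False, q_5: True, q_6: True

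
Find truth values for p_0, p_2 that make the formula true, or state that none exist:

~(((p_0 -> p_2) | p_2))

p_0=T, p_2=F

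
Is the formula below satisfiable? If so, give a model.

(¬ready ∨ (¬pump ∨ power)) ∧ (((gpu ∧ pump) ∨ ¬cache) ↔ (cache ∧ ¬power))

ready: False; pump: True; power: False; cache: True; gpu: True

  ¬ready ∨ (¬pump ∨ power) = True
    ¬ready = True
    ¬pump ∨ power = False
      ¬pump = False
  ((gpu ∧ pump) ∨ ¬cache) ↔ (cache ∧ ¬power) = True
    (gpu ∧ pump) ∨ ¬cache = True
      gpu ∧ pump = True
      ¬cache = False
    cache ∧ ¬power = True
      ¬power = True
Both conjuncts True, so the formula holds.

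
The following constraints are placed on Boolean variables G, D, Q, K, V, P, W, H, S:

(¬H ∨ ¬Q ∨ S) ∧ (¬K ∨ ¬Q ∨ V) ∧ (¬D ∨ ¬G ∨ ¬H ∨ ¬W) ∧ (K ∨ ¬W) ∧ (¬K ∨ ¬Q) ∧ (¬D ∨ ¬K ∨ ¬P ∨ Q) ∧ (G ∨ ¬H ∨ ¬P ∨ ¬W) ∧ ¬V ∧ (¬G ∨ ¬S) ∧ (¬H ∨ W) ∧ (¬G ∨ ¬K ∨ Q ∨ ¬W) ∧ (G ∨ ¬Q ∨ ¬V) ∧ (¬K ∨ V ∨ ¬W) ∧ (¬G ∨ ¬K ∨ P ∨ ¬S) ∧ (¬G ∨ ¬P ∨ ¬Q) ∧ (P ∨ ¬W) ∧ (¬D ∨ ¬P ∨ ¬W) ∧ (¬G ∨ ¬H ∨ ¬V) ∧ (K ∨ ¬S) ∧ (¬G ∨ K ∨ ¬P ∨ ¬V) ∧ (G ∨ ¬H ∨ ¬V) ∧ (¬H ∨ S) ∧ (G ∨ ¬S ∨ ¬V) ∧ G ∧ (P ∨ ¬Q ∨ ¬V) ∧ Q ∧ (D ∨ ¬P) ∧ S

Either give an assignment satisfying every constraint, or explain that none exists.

Unsatisfiable

Case G = True:
  (¬V) forces V = False.
  (¬G ∨ ¬S) forces S = False.
  Clause (S) is falsified — contradiction.
Case G = False:
  Clause (G) is falsified — contradiction.
Both cases fail, so the formula is unsatisfiable.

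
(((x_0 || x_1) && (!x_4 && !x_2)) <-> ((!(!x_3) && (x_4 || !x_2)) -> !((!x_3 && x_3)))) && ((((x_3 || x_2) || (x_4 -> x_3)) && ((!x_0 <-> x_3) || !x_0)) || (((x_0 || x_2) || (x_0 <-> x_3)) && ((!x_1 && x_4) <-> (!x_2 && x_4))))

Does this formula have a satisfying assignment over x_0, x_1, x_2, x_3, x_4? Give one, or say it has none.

x_0 = False; x_1 = True; x_2 = False; x_3 = True; x_4 = False

  ((x_0 || x_1) && (!x_4 && !x_2)) <-> ((!(!x_3) && (x_4 || !x_2)) -> !((!x_3 && x_3))) = True
    (x_0 || x_1) && (!x_4 && !x_2) = True
      x_0 || x_1 = True
      !x_4 && !x_2 = True
        !x_4 = True
        !x_2 = True
    (!(!x_3) && (x_4 || !x_2)) -> !((!x_3 && x_3)) = True
      !(!x_3) && (x_4 || !x_2) = True
        !(!x_3) = True
          !x_3 = False
        x_4 || !x_2 = True
          !x_2 = True
      !((!x_3 && x_3)) = True
        !x_3 && x_3 = False
          !x_3 = False
  (((x_3 || x_2) || (x_4 -> x_3)) && ((!x_0 <-> x_3) || !x_0)) || (((x_0 || x_2) || (x_0 <-> x_3)) && ((!x_1 && x_4) <-> (!x_2 && x_4))) = True
    ((x_3 || x_2) || (x_4 -> x_3)) && ((!x_0 <-> x_3) || !x_0) = True
      (x_3 || x_2) || (x_4 -> x_3) = True
        x_3 || x_2 = True
        x_4 -> x_3 = True
      (!x_0 <-> x_3) || !x_0 = True
        !x_0 <-> x_3 = True
          !x_0 = True
        !x_0 = True
    ((x_0 || x_2) || (x_0 <-> x_3)) && ((!x_1 && x_4) <-> (!x_2 && x_4)) = False
      (x_0 || x_2) || (x_0 <-> x_3) = False
        x_0 || x_2 = False
        x_0 <-> x_3 = False
      (!x_1 && x_4) <-> (!x_2 && x_4) = True
        !x_1 && x_4 = False
          !x_1 = False
        !x_2 && x_4 = False
          !x_2 = True
Both conjuncts True, so the formula holds.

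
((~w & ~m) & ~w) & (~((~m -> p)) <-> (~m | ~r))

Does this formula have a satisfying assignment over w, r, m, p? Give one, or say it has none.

w=F, r=F, m=F, p=F

  (~w & ~m) & ~w = True
    ~w & ~m = True
      ~w = True
      ~m = True
    ~w = True
  ~((~m -> p)) <-> (~m | ~r) = True
    ~((~m -> p)) = True
      ~m -> p = False
        ~m = True
    ~m | ~r = True
      ~m = True
      ~r = True
Both conjuncts True, so the formula holds.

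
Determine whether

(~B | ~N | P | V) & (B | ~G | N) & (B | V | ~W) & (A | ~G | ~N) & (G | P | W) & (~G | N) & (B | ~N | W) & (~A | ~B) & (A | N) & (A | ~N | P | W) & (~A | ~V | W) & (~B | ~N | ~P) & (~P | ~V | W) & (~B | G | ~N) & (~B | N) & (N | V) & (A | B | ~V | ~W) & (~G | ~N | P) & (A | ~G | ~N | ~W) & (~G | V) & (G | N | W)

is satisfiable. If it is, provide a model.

Set W = True.
Set N = True.
Set P = True.
  then (~B | ~N | ~P) forces B = False.
  then (B | V | ~W) forces V = True.
  then (A | B | ~V | ~W) forces A = True.
Set G = False.
All clauses satisfied.

W=T; N=T; P=T; G=F; V=T; B=F; A=T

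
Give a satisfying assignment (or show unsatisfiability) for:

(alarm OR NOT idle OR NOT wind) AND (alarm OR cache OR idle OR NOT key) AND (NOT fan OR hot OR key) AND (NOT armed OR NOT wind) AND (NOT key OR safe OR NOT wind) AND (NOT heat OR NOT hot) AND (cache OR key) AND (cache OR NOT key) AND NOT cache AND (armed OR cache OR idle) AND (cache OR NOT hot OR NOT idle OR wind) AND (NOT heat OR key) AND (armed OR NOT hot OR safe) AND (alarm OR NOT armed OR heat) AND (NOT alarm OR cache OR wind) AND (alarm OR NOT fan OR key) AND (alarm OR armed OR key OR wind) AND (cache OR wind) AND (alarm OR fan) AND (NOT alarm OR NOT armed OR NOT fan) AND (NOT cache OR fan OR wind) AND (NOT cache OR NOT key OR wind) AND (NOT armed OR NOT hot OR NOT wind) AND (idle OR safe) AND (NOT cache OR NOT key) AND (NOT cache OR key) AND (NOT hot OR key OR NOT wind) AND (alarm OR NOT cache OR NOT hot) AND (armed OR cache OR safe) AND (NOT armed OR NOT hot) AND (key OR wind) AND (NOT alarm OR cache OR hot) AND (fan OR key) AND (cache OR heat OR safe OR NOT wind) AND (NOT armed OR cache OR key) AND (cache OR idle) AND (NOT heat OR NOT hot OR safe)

No satisfying assignment exists.

Case cache = True:
  Clause (NOT cache) is falsified — contradiction.
Case cache = False:
  (cache OR key) forces key = True.
  Clause (cache OR NOT key) is falsified — contradiction.
Both cases fail, so the formula is unsatisfiable.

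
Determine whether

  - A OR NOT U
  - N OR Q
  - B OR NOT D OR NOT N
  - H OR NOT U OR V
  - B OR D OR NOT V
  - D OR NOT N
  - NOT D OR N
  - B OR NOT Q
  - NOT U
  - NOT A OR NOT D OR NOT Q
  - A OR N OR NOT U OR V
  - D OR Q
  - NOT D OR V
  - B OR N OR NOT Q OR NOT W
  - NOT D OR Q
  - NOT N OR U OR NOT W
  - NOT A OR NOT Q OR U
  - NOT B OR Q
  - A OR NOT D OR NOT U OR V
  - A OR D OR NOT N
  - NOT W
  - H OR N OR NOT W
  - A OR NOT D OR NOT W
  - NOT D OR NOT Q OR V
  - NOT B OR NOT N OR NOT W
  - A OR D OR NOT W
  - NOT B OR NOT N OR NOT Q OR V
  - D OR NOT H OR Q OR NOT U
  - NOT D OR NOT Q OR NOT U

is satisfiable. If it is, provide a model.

V: False; Q: True; B: True; N: False; U: False; H: False; D: False; A: False; W: False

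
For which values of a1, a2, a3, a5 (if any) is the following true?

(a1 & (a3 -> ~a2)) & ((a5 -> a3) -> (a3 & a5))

a1 = True; a2 = True; a3 = False; a5 = True

  a1 & (a3 -> ~a2) = True
    a3 -> ~a2 = True
      ~a2 = False
  (a5 -> a3) -> (a3 & a5) = True
    a5 -> a3 = False
    a3 & a5 = False
Both conjuncts True, so the formula holds.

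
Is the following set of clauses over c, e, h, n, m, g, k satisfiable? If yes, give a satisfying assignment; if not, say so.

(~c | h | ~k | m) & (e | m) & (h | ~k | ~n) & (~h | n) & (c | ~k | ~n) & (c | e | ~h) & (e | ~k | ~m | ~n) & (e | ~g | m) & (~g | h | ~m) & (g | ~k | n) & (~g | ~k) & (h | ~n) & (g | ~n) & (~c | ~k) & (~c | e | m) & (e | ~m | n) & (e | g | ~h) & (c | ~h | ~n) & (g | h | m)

c: True, e: True, h: True, n: True, m: True, g: True, k: False

Set c = True.
  then (~c | ~k) forces k = False.
Set e = True.
Set h = True.
  then (~h | n) forces n = True.
  then (g | ~n) forces g = True.
Set m = True.
All clauses satisfied.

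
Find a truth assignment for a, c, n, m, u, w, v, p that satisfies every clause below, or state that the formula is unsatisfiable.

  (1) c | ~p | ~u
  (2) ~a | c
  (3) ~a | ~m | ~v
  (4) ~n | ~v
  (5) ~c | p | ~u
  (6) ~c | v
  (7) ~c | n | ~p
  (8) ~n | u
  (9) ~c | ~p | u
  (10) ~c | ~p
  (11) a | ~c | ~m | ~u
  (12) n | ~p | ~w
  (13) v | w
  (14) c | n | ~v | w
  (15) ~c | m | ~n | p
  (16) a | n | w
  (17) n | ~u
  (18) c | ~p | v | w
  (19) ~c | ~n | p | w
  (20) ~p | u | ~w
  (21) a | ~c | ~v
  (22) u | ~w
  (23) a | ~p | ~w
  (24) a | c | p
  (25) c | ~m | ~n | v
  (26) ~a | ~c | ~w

Set a = True.
  then (~a | c) forces c = True.
  then (~c | v) forces v = True.
  then (~c | ~p) forces p = False.
  then (~a | ~c | ~w) forces w = False.
  then (~a | ~m | ~v) forces m = False.
  then (~n | ~v) forces n = False.
  then (~c | p | ~u) forces u = False.
All clauses satisfied.

a=T; c=T; n=F; m=F; u=F; w=F; v=T; p=F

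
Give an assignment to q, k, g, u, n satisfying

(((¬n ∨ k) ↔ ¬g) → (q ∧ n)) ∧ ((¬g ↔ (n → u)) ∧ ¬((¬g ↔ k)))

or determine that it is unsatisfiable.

q: True, k: True, g: True, u: False, n: True

  ((¬n ∨ k) ↔ ¬g) → (q ∧ n) = True
    (¬n ∨ k) ↔ ¬g = False
      ¬n ∨ k = True
        ¬n = False
      ¬g = False
    q ∧ n = True
  (¬g ↔ (n → u)) ∧ ¬((¬g ↔ k)) = True
    ¬g ↔ (n → u) = True
      ¬g = False
      n → u = False
    ¬((¬g ↔ k)) = True
      ¬g ↔ k = False
        ¬g = False
Both conjuncts True, so the formula holds.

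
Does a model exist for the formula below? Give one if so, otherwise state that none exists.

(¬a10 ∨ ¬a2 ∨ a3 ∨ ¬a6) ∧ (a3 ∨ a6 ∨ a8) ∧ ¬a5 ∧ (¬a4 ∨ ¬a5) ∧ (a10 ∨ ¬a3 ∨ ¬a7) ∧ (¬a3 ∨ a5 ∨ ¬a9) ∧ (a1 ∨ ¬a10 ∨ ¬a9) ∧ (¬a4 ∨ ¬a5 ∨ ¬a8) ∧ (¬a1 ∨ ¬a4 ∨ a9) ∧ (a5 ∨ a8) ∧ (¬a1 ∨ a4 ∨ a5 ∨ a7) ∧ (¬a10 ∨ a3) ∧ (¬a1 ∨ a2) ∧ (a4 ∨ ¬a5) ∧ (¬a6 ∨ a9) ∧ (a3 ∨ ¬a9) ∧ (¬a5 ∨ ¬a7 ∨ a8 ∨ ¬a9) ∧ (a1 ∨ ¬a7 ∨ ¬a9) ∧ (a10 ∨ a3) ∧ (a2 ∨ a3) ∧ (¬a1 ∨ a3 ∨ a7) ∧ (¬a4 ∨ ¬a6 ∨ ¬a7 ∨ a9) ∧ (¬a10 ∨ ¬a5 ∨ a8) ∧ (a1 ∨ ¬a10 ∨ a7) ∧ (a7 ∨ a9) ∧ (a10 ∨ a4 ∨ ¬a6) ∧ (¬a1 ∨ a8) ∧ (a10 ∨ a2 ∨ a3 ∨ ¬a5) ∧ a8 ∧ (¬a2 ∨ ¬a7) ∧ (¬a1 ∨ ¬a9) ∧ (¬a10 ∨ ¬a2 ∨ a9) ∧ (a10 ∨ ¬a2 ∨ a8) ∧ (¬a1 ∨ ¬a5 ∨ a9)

a1 = False, a2 = False, a3 = True, a4 = True, a5 = False, a6 = False, a7 = True, a8 = True, a9 = False, a10 = True

Unit clause (¬a5) forces a5 = False.
In (a5 ∨ a8) only a8 is left, so a8 = True.
Set a1 = False.
Set a2 = False.
  then (a2 ∨ a3) forces a3 = True.
  then (¬a3 ∨ a5 ∨ ¬a9) forces a9 = False.
  then (¬a6 ∨ a9) forces a6 = False.
  then (a7 ∨ a9) forces a7 = True.
  then (a10 ∨ ¬a3 ∨ ¬a7) forces a10 = True.
Set a4 = True.
All clauses satisfied.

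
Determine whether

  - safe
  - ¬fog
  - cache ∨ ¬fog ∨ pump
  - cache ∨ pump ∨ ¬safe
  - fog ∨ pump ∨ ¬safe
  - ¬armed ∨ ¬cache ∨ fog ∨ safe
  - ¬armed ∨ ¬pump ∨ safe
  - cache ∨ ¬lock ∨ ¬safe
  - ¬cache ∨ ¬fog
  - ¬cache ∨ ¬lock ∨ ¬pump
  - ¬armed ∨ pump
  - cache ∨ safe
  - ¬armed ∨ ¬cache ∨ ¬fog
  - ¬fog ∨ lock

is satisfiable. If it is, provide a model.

Unit clause (safe) forces safe = True.
Unit clause (¬fog) forces fog = False.
In (fog ∨ pump ∨ ¬safe) only pump is left, so pump = True.
Set cache = True.
  then (¬cache ∨ ¬lock ∨ ¬pump) forces lock = False.
Set armed = True.
All clauses satisfied.

cache = True, fog = False, safe = True, armed = True, lock = False, pump = True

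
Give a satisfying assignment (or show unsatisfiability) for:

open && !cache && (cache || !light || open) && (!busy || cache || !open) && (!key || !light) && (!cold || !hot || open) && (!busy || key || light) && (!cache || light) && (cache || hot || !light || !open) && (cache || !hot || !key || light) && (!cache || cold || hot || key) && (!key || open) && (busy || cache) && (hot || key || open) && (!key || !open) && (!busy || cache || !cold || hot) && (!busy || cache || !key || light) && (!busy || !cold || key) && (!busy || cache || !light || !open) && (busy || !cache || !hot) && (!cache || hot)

No satisfying assignment exists.

Case cache = True:
  Clause (!cache) is falsified — contradiction.
Case cache = False:
  (open) forces open = True.
  (!busy || cache || !open) forces busy = False.
  Clause (busy || cache) is falsified — contradiction.
Both cases fail, so the formula is unsatisfiable.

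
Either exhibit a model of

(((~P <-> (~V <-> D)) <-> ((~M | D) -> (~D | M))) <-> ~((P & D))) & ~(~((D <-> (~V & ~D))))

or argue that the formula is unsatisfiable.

P=F, V=T, M=T, D=F

  ((~P <-> (~V <-> D)) <-> ((~M | D) -> (~D | M))) <-> ~((P & D)) = True
    (~P <-> (~V <-> D)) <-> ((~M | D) -> (~D | M)) = True
      ~P <-> (~V <-> D) = True
        ~P = True
        ~V <-> D = True
          ~V = False
      (~M | D) -> (~D | M) = True
        ~M | D = False
          ~M = False
        ~D | M = True
          ~D = True
    ~((P & D)) = True
      P & D = False
  ~(~((D <-> (~V & ~D)))) = True
    ~((D <-> (~V & ~D))) = False
      D <-> (~V & ~D) = True
        ~V & ~D = False
          ~V = False
          ~D = True
Both conjuncts True, so the formula holds.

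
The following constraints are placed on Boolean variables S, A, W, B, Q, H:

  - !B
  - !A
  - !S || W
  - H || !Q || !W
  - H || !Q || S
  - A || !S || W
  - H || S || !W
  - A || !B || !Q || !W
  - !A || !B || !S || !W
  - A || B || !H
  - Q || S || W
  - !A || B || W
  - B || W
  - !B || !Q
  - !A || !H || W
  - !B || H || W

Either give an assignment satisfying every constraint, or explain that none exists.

S = True, A = False, W = True, B = False, Q = False, H = False

Unit clause (!B) forces B = False.
Unit clause (!A) forces A = False.
In (A || B || !H) only !H is left, so H = False.
In (B || W) only W is left, so W = True.
In (H || !Q || !W) only !Q is left, so Q = False.
In (H || S || !W) only S is left, so S = True.
All clauses satisfied.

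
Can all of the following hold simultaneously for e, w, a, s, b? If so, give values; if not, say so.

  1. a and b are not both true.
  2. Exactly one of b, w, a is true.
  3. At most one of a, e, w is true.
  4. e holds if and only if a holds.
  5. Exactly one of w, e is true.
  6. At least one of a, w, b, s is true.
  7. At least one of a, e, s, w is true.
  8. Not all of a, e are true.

e=F, w=T, a=F, s=F, b=F

  (1) a=F, b=F — not both ✓
  (2) {b, w, a}: 1 true — exactly one ✓
  (3) {a, e, w}: 1 true — at most one ✓
  (4) e=F, a=F — same ✓
  (5) {w, e}: 1 true — exactly one ✓
  (6) {a, w, b, s}: 1 true — at least one ✓
  (7) {a, e, s, w}: 1 true — at least one ✓
  (8) {a, e}: 0/2 true — not all ✓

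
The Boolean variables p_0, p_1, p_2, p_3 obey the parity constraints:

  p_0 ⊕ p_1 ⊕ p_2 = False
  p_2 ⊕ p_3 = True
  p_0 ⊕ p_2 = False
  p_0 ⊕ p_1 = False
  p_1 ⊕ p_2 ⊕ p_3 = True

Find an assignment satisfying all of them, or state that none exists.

p_0=F, p_1=F, p_2=F, p_3=T

p_0 ⊕ p_1 ⊕ p_2 = F ⊕ F ⊕ F = False ✓
p_2 ⊕ p_3 = F ⊕ T = True ✓
p_0 ⊕ p_2 = F ⊕ F = False ✓
p_0 ⊕ p_1 = F ⊕ F = False ✓
p_1 ⊕ p_2 ⊕ p_3 = F ⊕ F ⊕ T = True ✓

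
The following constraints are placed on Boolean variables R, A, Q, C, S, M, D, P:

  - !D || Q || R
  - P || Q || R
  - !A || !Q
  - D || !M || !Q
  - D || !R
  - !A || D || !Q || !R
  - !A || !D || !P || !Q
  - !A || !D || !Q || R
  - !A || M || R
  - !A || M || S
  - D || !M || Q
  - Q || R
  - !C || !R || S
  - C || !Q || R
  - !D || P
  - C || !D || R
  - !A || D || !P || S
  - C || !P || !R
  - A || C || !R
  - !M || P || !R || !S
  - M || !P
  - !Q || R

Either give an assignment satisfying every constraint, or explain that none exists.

Set R = True.
  then (D || !R) forces D = True.
  then (!D || P) forces P = True.
  then (C || !P || !R) forces C = True.
  then (M || !P) forces M = True.
  then (!C || !R || S) forces S = True.
Set A = False.
Set Q = True.
All clauses satisfied.

R: True; A: False; Q: True; C: True; S: True; M: True; D: True; P: True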